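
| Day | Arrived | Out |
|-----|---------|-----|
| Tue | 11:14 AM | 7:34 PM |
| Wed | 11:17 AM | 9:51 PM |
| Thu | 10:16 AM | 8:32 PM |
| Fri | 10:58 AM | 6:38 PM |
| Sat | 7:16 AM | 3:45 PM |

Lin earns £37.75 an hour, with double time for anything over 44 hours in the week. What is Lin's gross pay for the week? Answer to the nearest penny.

Tue: 11:14 AM–7:34 PM = 8 h 20 min
Wed: 11:17 AM–9:51 PM = 10 h 34 min
Thu: 10:16 AM–8:32 PM = 10 h 16 min
Fri: 10:58 AM–6:38 PM = 7 h 40 min
Sat: 7:16 AM–3:45 PM = 8 h 29 min
Total worked: 45 h 19 min = 2719 min.
Regular 44 h 0 min = 2640 min at £37.75/h; overtime 1 h 19 min = 79 min at £75.50/h.
Pay = (2640 × £37.75 + 79 × £75.50) ÷ 60 = £1760.41.

£1760.41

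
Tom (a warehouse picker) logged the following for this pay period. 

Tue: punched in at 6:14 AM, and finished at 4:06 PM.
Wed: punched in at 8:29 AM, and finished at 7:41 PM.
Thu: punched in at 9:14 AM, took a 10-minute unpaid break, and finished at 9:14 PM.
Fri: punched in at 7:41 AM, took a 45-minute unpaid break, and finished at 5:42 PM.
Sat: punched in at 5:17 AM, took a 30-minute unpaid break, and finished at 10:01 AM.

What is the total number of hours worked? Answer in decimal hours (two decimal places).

46.40 hours

Tue: 6:14 AM–4:06 PM = 9 h 52 min
Wed: 8:29 AM–7:41 PM = 11 h 12 min
Thu: 9:14 AM–9:14 PM = 12 h 0 min; less 10 min break → 11 h 50 min
Fri: 7:41 AM–5:42 PM = 10 h 1 min; less 45 min break → 9 h 16 min
Sat: 5:17 AM–10:01 AM = 4 h 44 min; less 30 min break → 4 h 14 min
Total: 9 h 52 min + 11 h 12 min + 11 h 50 min + 9 h 16 min + 4 h 14 min = 46 h 24 min.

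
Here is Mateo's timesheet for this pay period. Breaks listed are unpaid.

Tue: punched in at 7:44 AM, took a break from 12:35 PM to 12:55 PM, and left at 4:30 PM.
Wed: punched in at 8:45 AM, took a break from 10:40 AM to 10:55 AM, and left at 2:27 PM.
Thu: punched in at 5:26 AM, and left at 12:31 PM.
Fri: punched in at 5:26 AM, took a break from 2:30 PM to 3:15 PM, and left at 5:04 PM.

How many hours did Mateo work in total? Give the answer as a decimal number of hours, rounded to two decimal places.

31.85 hours

Tue: 7:44 AM–4:30 PM = 8 h 46 min; less 20 min break → 8 h 26 min
Wed: 8:45 AM–2:27 PM = 5 h 42 min; less 15 min break → 5 h 27 min
Thu: 5:26 AM–12:31 PM = 7 h 5 min
Fri: 5:26 AM–5:04 PM = 11 h 38 min; less 45 min break → 10 h 53 min
Total: 8 h 26 min + 5 h 27 min + 7 h 5 min + 10 h 53 min = 31 h 51 min.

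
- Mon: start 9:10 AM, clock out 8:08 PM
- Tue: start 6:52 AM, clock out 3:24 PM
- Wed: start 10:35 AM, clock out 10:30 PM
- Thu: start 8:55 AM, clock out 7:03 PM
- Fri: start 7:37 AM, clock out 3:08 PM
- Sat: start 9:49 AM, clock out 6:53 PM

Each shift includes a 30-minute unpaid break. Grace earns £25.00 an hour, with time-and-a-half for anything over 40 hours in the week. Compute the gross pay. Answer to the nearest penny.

£1567.50

Mon: 9:10 AM–8:08 PM = 10 h 58 min; less 30 min break → 10 h 28 min
Tue: 6:52 AM–3:24 PM = 8 h 32 min; less 30 min break → 8 h 2 min
Wed: 10:35 AM–10:30 PM = 11 h 55 min; less 30 min break → 11 h 25 min
Thu: 8:55 AM–7:03 PM = 10 h 8 min; less 30 min break → 9 h 38 min
Fri: 7:37 AM–3:08 PM = 7 h 31 min; less 30 min break → 7 h 1 min
Sat: 9:49 AM–6:53 PM = 9 h 4 min; less 30 min break → 8 h 34 min
Total worked: 55 h 8 min = 3308 min.
Regular 40 h 0 min = 2400 min at £25.00/h; overtime 15 h 8 min = 908 min at £37.50/h.
Pay = (2400 × £25.00 + 908 × £37.50) ÷ 60 = £1567.50.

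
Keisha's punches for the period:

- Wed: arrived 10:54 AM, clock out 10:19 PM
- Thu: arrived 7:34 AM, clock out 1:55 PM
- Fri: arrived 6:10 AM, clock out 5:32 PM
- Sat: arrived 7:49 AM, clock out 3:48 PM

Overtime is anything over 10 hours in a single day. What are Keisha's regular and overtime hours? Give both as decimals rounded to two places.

Regular 34.33 hours, overtime 2.78 hours

Wed: 10:54 AM–10:19 PM = 11 h 25 min
Thu: 7:34 AM–1:55 PM = 6 h 21 min
Fri: 6:10 AM–5:32 PM = 11 h 22 min
Sat: 7:49 AM–3:48 PM = 7 h 59 min
Wed reg 10 h 0 min / OT 1 h 25 min; Thu reg 6 h 21 min / OT 0 h 0 min; Fri reg 10 h 0 min / OT 1 h 22 min; Sat reg 7 h 59 min / OT 0 h 0 min.
Totals: regular 34 h 20 min, overtime 2 h 47 min.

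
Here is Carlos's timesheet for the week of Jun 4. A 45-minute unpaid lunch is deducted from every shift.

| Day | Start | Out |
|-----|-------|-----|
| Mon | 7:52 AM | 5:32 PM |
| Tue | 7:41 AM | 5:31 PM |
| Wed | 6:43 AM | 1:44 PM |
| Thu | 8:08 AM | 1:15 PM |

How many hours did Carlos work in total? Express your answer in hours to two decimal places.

Mon: 7:52 AM–5:32 PM = 9 h 40 min; less 45 min break → 8 h 55 min
Tue: 7:41 AM–5:31 PM = 9 h 50 min; less 45 min break → 9 h 5 min
Wed: 6:43 AM–1:44 PM = 7 h 1 min; less 45 min break → 6 h 16 min
Thu: 8:08 AM–1:15 PM = 5 h 7 min; less 45 min break → 4 h 22 min
Total: 8 h 55 min + 9 h 5 min + 6 h 16 min + 4 h 22 min = 28 h 38 min.

28.63 hours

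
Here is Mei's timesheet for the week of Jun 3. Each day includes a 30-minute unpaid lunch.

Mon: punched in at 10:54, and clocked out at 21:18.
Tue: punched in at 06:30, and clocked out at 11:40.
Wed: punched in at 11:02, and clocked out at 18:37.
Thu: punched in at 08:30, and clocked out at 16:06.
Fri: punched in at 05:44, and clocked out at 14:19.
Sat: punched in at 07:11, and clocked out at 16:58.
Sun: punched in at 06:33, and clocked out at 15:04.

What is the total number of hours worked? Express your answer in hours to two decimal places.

Mon: 10:54–21:18 = 10 h 24 min; less 30 min break → 9 h 54 min
Tue: 06:30–11:40 = 5 h 10 min; less 30 min break → 4 h 40 min
Wed: 11:02–18:37 = 7 h 35 min; less 30 min break → 7 h 5 min
Thu: 08:30–16:06 = 7 h 36 min; less 30 min break → 7 h 6 min
Fri: 05:44–14:19 = 8 h 35 min; less 30 min break → 8 h 5 min
Sat: 07:11–16:58 = 9 h 47 min; less 30 min break → 9 h 17 min
Sun: 06:33–15:04 = 8 h 31 min; less 30 min break → 8 h 1 min
Total: 9 h 54 min + 4 h 40 min + 7 h 5 min + 7 h 6 min + 8 h 5 min + 9 h 17 min + 8 h 1 min = 54 h 8 min.

54.13 hours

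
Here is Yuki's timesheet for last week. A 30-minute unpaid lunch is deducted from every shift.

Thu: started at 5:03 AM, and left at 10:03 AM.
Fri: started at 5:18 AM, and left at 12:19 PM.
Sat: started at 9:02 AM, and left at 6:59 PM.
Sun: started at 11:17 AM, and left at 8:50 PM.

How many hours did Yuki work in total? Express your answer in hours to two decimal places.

Thu: 5:03 AM–10:03 AM = 5 h 0 min; less 30 min break → 4 h 30 min
Fri: 5:18 AM–12:19 PM = 7 h 1 min; less 30 min break → 6 h 31 min
Sat: 9:02 AM–6:59 PM = 9 h 57 min; less 30 min break → 9 h 27 min
Sun: 11:17 AM–8:50 PM = 9 h 33 min; less 30 min break → 9 h 3 min
Total: 4 h 30 min + 6 h 31 min + 9 h 27 min + 9 h 3 min = 29 h 31 min.

29.52 hours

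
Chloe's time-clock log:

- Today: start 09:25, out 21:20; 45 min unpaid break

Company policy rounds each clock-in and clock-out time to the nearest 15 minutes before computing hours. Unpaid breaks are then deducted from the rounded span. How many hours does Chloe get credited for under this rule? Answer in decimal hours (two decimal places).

Today: in 09:25→09:30, out 21:20→21:15; 11 h 45 min − 45 min = 11 h 0 min

11.00 hours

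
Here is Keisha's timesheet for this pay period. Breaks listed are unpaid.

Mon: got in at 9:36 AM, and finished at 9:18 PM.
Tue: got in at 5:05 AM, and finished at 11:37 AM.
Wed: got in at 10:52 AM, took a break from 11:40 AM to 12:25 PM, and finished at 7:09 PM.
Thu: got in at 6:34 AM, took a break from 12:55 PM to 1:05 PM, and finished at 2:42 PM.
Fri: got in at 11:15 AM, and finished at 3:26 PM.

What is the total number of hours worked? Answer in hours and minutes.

37 h 55 min

Mon: 9:36 AM–9:18 PM = 11 h 42 min
Tue: 5:05 AM–11:37 AM = 6 h 32 min
Wed: 10:52 AM–7:09 PM = 8 h 17 min; less 45 min break → 7 h 32 min
Thu: 6:34 AM–2:42 PM = 8 h 8 min; less 10 min break → 7 h 58 min
Fri: 11:15 AM–3:26 PM = 4 h 11 min
Total: 11 h 42 min + 6 h 32 min + 7 h 32 min + 7 h 58 min + 4 h 11 min = 37 h 55 min.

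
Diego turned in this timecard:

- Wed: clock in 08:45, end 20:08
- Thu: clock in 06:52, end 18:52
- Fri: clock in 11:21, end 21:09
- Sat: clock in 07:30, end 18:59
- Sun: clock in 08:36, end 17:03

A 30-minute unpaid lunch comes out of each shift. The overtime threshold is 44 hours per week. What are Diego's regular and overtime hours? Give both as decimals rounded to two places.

Wed: 08:45–20:08 = 11 h 23 min; less 30 min break → 10 h 53 min
Thu: 06:52–18:52 = 12 h 0 min; less 30 min break → 11 h 30 min
Fri: 11:21–21:09 = 9 h 48 min; less 30 min break → 9 h 18 min
Sat: 07:30–18:59 = 11 h 29 min; less 30 min break → 10 h 59 min
Sun: 08:36–17:03 = 8 h 27 min; less 30 min break → 7 h 57 min
Total worked: 50 h 37 min = 50.62 h.
Threshold 44 h → overtime 6 h 37 min, regular 44 h 0 min.

Regular 44.00 hours, overtime 6.62 hours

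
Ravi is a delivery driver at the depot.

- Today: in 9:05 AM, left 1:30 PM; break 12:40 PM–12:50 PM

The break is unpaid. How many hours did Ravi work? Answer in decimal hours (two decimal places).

Today: 9:05 AM–1:30 PM = 4 h 25 min; less 10 min break → 4 h 15 min

4.25 hours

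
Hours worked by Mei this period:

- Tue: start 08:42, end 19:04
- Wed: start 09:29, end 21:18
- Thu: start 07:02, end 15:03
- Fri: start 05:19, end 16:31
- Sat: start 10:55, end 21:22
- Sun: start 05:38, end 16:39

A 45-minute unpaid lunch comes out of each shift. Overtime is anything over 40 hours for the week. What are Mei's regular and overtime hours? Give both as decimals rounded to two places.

Regular 40.00 hours, overtime 18.37 hours

Tue: 08:42–19:04 = 10 h 22 min; less 45 min break → 9 h 37 min
Wed: 09:29–21:18 = 11 h 49 min; less 45 min break → 11 h 4 min
Thu: 07:02–15:03 = 8 h 1 min; less 45 min break → 7 h 16 min
Fri: 05:19–16:31 = 11 h 12 min; less 45 min break → 10 h 27 min
Sat: 10:55–21:22 = 10 h 27 min; less 45 min break → 9 h 42 min
Sun: 05:38–16:39 = 11 h 1 min; less 45 min break → 10 h 16 min
Total worked: 58 h 22 min = 58.37 h.
Threshold 40 h → overtime 18 h 22 min, regular 40 h 0 min.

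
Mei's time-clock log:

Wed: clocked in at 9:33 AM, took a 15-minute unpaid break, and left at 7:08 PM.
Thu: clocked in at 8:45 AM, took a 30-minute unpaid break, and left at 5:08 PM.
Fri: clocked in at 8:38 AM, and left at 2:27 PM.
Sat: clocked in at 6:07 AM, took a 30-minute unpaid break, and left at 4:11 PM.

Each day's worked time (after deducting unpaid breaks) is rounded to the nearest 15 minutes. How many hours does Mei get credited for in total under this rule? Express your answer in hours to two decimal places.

32.50 hours

Wed: 9:33 AM–7:08 PM = 9 h 35 min − 15 min = 9 h 20 min → rounds to 9 h 15 min
Thu: 8:45 AM–5:08 PM = 8 h 23 min − 30 min = 7 h 53 min → rounds to 8 h 0 min
Fri: 8:38 AM–2:27 PM = 5 h 49 min → rounds to 5 h 45 min
Sat: 6:07 AM–4:11 PM = 10 h 4 min − 30 min = 9 h 34 min → rounds to 9 h 30 min
Total credited: 32 h 30 min.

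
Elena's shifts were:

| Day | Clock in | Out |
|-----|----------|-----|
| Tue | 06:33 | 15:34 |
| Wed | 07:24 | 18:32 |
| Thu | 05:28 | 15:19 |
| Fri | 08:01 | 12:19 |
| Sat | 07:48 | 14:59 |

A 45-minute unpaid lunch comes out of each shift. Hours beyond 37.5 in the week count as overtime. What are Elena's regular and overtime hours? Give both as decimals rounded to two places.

Regular 37.50 hours, overtime 0.23 hours

Tue: 06:33–15:34 = 9 h 1 min; less 45 min break → 8 h 16 min
Wed: 07:24–18:32 = 11 h 8 min; less 45 min break → 10 h 23 min
Thu: 05:28–15:19 = 9 h 51 min; less 45 min break → 9 h 6 min
Fri: 08:01–12:19 = 4 h 18 min; less 45 min break → 3 h 33 min
Sat: 07:48–14:59 = 7 h 11 min; less 45 min break → 6 h 26 min
Total worked: 37 h 44 min = 37.73 h.
Threshold 37.5 h → overtime 0 h 14 min, regular 37 h 30 min.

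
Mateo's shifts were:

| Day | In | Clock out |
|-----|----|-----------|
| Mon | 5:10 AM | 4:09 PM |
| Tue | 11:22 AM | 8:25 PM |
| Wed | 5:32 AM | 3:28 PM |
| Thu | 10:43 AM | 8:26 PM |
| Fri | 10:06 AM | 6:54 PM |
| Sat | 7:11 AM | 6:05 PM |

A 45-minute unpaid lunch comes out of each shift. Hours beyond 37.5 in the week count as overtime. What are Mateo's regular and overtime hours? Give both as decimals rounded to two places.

Mon: 5:10 AM–4:09 PM = 10 h 59 min; less 45 min break → 10 h 14 min
Tue: 11:22 AM–8:25 PM = 9 h 3 min; less 45 min break → 8 h 18 min
Wed: 5:32 AM–3:28 PM = 9 h 56 min; less 45 min break → 9 h 11 min
Thu: 10:43 AM–8:26 PM = 9 h 43 min; less 45 min break → 8 h 58 min
Fri: 10:06 AM–6:54 PM = 8 h 48 min; less 45 min break → 8 h 3 min
Sat: 7:11 AM–6:05 PM = 10 h 54 min; less 45 min break → 10 h 9 min
Total worked: 54 h 53 min = 54.88 h.
Threshold 37.5 h → overtime 17 h 23 min, regular 37 h 30 min.

Regular 37.50 hours, overtime 17.38 hours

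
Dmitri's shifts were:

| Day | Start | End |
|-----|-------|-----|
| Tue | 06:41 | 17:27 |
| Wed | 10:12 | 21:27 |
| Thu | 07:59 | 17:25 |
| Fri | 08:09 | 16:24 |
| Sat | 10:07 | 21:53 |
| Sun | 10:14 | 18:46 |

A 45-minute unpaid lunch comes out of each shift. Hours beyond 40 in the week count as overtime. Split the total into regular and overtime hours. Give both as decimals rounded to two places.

Regular 40.00 hours, overtime 15.50 hours

Tue: 06:41–17:27 = 10 h 46 min; less 45 min break → 10 h 1 min
Wed: 10:12–21:27 = 11 h 15 min; less 45 min break → 10 h 30 min
Thu: 07:59–17:25 = 9 h 26 min; less 45 min break → 8 h 41 min
Fri: 08:09–16:24 = 8 h 15 min; less 45 min break → 7 h 30 min
Sat: 10:07–21:53 = 11 h 46 min; less 45 min break → 11 h 1 min
Sun: 10:14–18:46 = 8 h 32 min; less 45 min break → 7 h 47 min
Total worked: 55 h 30 min = 55.50 h.
Threshold 40 h → overtime 15 h 30 min, regular 40 h 0 min.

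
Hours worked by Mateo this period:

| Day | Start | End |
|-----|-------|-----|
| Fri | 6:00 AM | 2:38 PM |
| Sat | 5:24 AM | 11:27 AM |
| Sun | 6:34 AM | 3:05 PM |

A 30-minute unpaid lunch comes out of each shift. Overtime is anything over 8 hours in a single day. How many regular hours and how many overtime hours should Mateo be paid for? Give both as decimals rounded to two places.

Fri: 6:00 AM–2:38 PM = 8 h 38 min; less 30 min break → 8 h 8 min
Sat: 5:24 AM–11:27 AM = 6 h 3 min; less 30 min break → 5 h 33 min
Sun: 6:34 AM–3:05 PM = 8 h 31 min; less 30 min break → 8 h 1 min
Fri reg 8 h 0 min / OT 0 h 8 min; Sat reg 5 h 33 min / OT 0 h 0 min; Sun reg 8 h 0 min / OT 0 h 1 min.
Totals: regular 21 h 33 min, overtime 0 h 9 min.

Regular 21.55 hours, overtime 0.15 hours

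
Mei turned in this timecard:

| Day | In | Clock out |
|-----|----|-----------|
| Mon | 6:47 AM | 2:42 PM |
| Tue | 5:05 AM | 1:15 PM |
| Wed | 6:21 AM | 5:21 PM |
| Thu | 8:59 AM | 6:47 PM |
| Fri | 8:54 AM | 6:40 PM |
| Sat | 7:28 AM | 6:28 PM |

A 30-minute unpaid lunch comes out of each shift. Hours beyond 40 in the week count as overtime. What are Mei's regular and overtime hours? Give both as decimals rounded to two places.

Mon: 6:47 AM–2:42 PM = 7 h 55 min; less 30 min break → 7 h 25 min
Tue: 5:05 AM–1:15 PM = 8 h 10 min; less 30 min break → 7 h 40 min
Wed: 6:21 AM–5:21 PM = 11 h 0 min; less 30 min break → 10 h 30 min
Thu: 8:59 AM–6:47 PM = 9 h 48 min; less 30 min break → 9 h 18 min
Fri: 8:54 AM–6:40 PM = 9 h 46 min; less 30 min break → 9 h 16 min
Sat: 7:28 AM–6:28 PM = 11 h 0 min; less 30 min break → 10 h 30 min
Total worked: 54 h 39 min = 54.65 h.
Threshold 40 h → overtime 14 h 39 min, regular 40 h 0 min.

Regular 40.00 hours, overtime 14.65 hours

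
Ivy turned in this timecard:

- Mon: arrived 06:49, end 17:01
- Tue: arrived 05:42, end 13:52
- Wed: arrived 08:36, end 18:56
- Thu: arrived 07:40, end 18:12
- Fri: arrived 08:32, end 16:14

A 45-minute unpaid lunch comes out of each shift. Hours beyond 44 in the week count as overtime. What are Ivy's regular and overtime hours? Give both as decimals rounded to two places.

Mon: 06:49–17:01 = 10 h 12 min; less 45 min break → 9 h 27 min
Tue: 05:42–13:52 = 8 h 10 min; less 45 min break → 7 h 25 min
Wed: 08:36–18:56 = 10 h 20 min; less 45 min break → 9 h 35 min
Thu: 07:40–18:12 = 10 h 32 min; less 45 min break → 9 h 47 min
Fri: 08:32–16:14 = 7 h 42 min; less 45 min break → 6 h 57 min
Total worked: 43 h 11 min = 43.18 h.
Threshold 44 h → overtime 0 h 0 min, regular 43 h 11 min.

Regular 43.18 hours, overtime 0.00 hours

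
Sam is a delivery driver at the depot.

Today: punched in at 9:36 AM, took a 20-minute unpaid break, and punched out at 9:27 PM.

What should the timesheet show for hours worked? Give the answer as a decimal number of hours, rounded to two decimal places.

Today: 9:36 AM–9:27 PM = 11 h 51 min; less 20 min break → 11 h 31 min

11.52 hours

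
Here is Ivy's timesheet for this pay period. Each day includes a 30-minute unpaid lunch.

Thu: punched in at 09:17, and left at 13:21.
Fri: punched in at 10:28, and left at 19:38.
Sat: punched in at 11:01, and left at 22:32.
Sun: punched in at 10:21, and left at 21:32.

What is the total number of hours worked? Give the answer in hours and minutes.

Thu: 09:17–13:21 = 4 h 4 min; less 30 min break → 3 h 34 min
Fri: 10:28–19:38 = 9 h 10 min; less 30 min break → 8 h 40 min
Sat: 11:01–22:32 = 11 h 31 min; less 30 min break → 11 h 1 min
Sun: 10:21–21:32 = 11 h 11 min; less 30 min break → 10 h 41 min
Total: 3 h 34 min + 8 h 40 min + 11 h 1 min + 10 h 41 min = 33 h 56 min.

33 h 56 min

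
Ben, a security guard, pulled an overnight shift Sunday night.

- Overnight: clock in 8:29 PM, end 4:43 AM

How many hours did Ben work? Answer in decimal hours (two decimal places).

8.23 hours

Overnight: 8:29 PM → midnight = 3 h 31 min; midnight → 4:43 AM = 4 h 43 min; span 8 h 14 min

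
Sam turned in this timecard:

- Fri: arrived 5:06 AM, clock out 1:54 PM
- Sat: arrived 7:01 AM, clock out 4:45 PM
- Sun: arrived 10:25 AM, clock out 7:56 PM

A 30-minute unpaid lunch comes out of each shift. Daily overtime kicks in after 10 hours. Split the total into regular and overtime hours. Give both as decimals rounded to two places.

Regular 26.55 hours, overtime 0.00 hours

Fri: 5:06 AM–1:54 PM = 8 h 48 min; less 30 min break → 8 h 18 min
Sat: 7:01 AM–4:45 PM = 9 h 44 min; less 30 min break → 9 h 14 min
Sun: 10:25 AM–7:56 PM = 9 h 31 min; less 30 min break → 9 h 1 min
Fri reg 8 h 18 min / OT 0 h 0 min; Sat reg 9 h 14 min / OT 0 h 0 min; Sun reg 9 h 1 min / OT 0 h 0 min.
Totals: regular 26 h 33 min, overtime 0 h 0 min.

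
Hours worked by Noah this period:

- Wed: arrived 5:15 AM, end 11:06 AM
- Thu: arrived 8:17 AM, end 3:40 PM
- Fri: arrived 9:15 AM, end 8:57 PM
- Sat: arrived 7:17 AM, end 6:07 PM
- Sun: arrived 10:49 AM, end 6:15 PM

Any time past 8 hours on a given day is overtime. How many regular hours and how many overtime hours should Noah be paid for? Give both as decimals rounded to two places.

Regular 36.67 hours, overtime 6.53 hours

Wed: 5:15 AM–11:06 AM = 5 h 51 min
Thu: 8:17 AM–3:40 PM = 7 h 23 min
Fri: 9:15 AM–8:57 PM = 11 h 42 min
Sat: 7:17 AM–6:07 PM = 10 h 50 min
Sun: 10:49 AM–6:15 PM = 7 h 26 min
Wed reg 5 h 51 min / OT 0 h 0 min; Thu reg 7 h 23 min / OT 0 h 0 min; Fri reg 8 h 0 min / OT 3 h 42 min; Sat reg 8 h 0 min / OT 2 h 50 min; Sun reg 7 h 26 min / OT 0 h 0 min.
Totals: regular 36 h 40 min, overtime 6 h 32 min.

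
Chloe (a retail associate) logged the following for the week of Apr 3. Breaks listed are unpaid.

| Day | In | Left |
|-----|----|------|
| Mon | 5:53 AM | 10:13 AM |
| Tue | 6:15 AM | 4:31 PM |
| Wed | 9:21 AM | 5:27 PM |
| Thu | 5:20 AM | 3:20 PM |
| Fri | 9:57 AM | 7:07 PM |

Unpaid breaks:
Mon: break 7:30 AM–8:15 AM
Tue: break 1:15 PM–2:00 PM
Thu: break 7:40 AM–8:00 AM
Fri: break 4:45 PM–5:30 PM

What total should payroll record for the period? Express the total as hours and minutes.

Mon: 5:53 AM–10:13 AM = 4 h 20 min; less 45 min break → 3 h 35 min
Tue: 6:15 AM–4:31 PM = 10 h 16 min; less 45 min break → 9 h 31 min
Wed: 9:21 AM–5:27 PM = 8 h 6 min
Thu: 5:20 AM–3:20 PM = 10 h 0 min; less 20 min break → 9 h 40 min
Fri: 9:57 AM–7:07 PM = 9 h 10 min; less 45 min break → 8 h 25 min
Total: 3 h 35 min + 9 h 31 min + 8 h 6 min + 9 h 40 min + 8 h 25 min = 39 h 17 min.

39 h 17 min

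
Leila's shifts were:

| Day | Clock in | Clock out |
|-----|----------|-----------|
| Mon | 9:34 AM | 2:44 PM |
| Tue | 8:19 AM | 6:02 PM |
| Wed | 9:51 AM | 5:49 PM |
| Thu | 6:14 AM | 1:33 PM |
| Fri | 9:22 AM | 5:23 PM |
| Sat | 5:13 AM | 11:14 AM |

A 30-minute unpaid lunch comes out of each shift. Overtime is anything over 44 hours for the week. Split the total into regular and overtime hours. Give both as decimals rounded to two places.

Mon: 9:34 AM–2:44 PM = 5 h 10 min; less 30 min break → 4 h 40 min
Tue: 8:19 AM–6:02 PM = 9 h 43 min; less 30 min break → 9 h 13 min
Wed: 9:51 AM–5:49 PM = 7 h 58 min; less 30 min break → 7 h 28 min
Thu: 6:14 AM–1:33 PM = 7 h 19 min; less 30 min break → 6 h 49 min
Fri: 9:22 AM–5:23 PM = 8 h 1 min; less 30 min break → 7 h 31 min
Sat: 5:13 AM–11:14 AM = 6 h 1 min; less 30 min break → 5 h 31 min
Total worked: 41 h 12 min = 41.20 h.
Threshold 44 h → overtime 0 h 0 min, regular 41 h 12 min.

Regular 41.20 hours, overtime 0.00 hours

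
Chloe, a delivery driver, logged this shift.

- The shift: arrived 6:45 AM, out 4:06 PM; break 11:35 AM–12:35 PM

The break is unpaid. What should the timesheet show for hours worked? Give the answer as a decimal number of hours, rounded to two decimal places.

The shift: 6:45 AM–4:06 PM = 9 h 21 min; less 60 min break → 8 h 21 min

8.35 hours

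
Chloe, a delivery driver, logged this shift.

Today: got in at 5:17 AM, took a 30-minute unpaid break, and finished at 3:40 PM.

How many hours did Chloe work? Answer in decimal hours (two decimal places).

9.88 hours

Today: 5:17 AM–3:40 PM = 10 h 23 min; less 30 min break → 9 h 53 min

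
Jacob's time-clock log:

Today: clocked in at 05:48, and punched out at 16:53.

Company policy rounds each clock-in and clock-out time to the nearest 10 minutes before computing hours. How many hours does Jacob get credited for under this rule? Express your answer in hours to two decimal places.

Today: in 05:48→05:50, out 16:53→16:50; 11 h 0 min

11.00 hours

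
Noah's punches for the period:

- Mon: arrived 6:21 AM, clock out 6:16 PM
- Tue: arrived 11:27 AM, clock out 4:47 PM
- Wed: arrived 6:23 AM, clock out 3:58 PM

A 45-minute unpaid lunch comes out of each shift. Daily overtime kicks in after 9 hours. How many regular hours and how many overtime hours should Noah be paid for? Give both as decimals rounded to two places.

Regular 22.42 hours, overtime 2.17 hours

Mon: 6:21 AM–6:16 PM = 11 h 55 min; less 45 min break → 11 h 10 min
Tue: 11:27 AM–4:47 PM = 5 h 20 min; less 45 min break → 4 h 35 min
Wed: 6:23 AM–3:58 PM = 9 h 35 min; less 45 min break → 8 h 50 min
Mon reg 9 h 0 min / OT 2 h 10 min; Tue reg 4 h 35 min / OT 0 h 0 min; Wed reg 8 h 50 min / OT 0 h 0 min.
Totals: regular 22 h 25 min, overtime 2 h 10 min.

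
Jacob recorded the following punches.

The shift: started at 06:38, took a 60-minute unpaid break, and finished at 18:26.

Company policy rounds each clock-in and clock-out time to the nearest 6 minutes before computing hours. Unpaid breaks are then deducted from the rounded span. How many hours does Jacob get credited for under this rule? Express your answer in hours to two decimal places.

10.80 hours

The shift: in 06:38→06:36, out 18:26→18:24; 11 h 48 min − 60 min = 10 h 48 min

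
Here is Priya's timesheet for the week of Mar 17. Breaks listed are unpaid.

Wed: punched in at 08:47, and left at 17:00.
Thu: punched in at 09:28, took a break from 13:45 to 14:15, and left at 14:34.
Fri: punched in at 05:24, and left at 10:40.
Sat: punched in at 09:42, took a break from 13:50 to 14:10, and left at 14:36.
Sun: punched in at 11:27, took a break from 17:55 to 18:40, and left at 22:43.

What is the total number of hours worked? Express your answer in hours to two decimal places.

33.17 hours

Wed: 08:47–17:00 = 8 h 13 min
Thu: 09:28–14:34 = 5 h 6 min; less 30 min break → 4 h 36 min
Fri: 05:24–10:40 = 5 h 16 min
Sat: 09:42–14:36 = 4 h 54 min; less 20 min break → 4 h 34 min
Sun: 11:27–22:43 = 11 h 16 min; less 45 min break → 10 h 31 min
Total: 8 h 13 min + 4 h 36 min + 5 h 16 min + 4 h 34 min + 10 h 31 min = 33 h 10 min.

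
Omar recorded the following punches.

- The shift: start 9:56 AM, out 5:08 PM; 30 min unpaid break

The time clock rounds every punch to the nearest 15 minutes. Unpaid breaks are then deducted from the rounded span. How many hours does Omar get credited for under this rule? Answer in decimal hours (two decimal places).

6.75 hours

The shift: in 9:56 AM→10:00 AM, out 5:08 PM→5:15 PM; 7 h 15 min − 30 min = 6 h 45 min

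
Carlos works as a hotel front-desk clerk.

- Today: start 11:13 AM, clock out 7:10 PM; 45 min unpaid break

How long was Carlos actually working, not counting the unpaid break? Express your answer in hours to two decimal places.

7.20 hours

Today: 11:13 AM–7:10 PM = 7 h 57 min; less 45 min break → 7 h 12 min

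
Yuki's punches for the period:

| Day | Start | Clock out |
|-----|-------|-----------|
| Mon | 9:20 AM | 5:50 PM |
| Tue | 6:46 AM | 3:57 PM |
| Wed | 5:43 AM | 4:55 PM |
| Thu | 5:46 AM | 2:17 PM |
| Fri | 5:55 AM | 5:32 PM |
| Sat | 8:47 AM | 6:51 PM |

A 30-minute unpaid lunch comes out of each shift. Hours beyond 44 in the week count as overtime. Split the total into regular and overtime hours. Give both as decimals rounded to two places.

Mon: 9:20 AM–5:50 PM = 8 h 30 min; less 30 min break → 8 h 0 min
Tue: 6:46 AM–3:57 PM = 9 h 11 min; less 30 min break → 8 h 41 min
Wed: 5:43 AM–4:55 PM = 11 h 12 min; less 30 min break → 10 h 42 min
Thu: 5:46 AM–2:17 PM = 8 h 31 min; less 30 min break → 8 h 1 min
Fri: 5:55 AM–5:32 PM = 11 h 37 min; less 30 min break → 11 h 7 min
Sat: 8:47 AM–6:51 PM = 10 h 4 min; less 30 min break → 9 h 34 min
Total worked: 56 h 5 min = 56.08 h.
Threshold 44 h → overtime 12 h 5 min, regular 44 h 0 min.

Regular 44.00 hours, overtime 12.08 hours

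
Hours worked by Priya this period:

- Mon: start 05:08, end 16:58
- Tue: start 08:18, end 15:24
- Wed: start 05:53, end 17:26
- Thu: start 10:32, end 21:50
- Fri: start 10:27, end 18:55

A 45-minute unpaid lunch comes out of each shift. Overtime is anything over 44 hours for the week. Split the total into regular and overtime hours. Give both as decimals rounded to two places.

Regular 44.00 hours, overtime 2.50 hours

Mon: 05:08–16:58 = 11 h 50 min; less 45 min break → 11 h 5 min
Tue: 08:18–15:24 = 7 h 6 min; less 45 min break → 6 h 21 min
Wed: 05:53–17:26 = 11 h 33 min; less 45 min break → 10 h 48 min
Thu: 10:32–21:50 = 11 h 18 min; less 45 min break → 10 h 33 min
Fri: 10:27–18:55 = 8 h 28 min; less 45 min break → 7 h 43 min
Total worked: 46 h 30 min = 46.50 h.
Threshold 44 h → overtime 2 h 30 min, regular 44 h 0 min.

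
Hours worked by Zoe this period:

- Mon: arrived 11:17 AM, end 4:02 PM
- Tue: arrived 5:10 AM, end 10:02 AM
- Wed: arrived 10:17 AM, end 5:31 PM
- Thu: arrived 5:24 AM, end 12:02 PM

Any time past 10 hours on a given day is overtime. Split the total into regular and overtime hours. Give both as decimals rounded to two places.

Mon: 11:17 AM–4:02 PM = 4 h 45 min
Tue: 5:10 AM–10:02 AM = 4 h 52 min
Wed: 10:17 AM–5:31 PM = 7 h 14 min
Thu: 5:24 AM–12:02 PM = 6 h 38 min
Mon reg 4 h 45 min / OT 0 h 0 min; Tue reg 4 h 52 min / OT 0 h 0 min; Wed reg 7 h 14 min / OT 0 h 0 min; Thu reg 6 h 38 min / OT 0 h 0 min.
Totals: regular 23 h 29 min, overtime 0 h 0 min.

Regular 23.48 hours, overtime 0.00 hours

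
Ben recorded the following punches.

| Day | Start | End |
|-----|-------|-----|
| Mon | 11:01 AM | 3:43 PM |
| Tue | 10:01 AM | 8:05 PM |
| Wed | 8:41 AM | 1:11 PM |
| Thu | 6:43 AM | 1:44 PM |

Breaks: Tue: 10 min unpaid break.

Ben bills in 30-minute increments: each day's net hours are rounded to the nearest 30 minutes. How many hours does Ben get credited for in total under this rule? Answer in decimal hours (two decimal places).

Mon: 11:01 AM–3:43 PM = 4 h 42 min → rounds to 4 h 30 min
Tue: 10:01 AM–8:05 PM = 10 h 4 min − 10 min = 9 h 54 min → rounds to 10 h 0 min
Wed: 8:41 AM–1:11 PM = 4 h 30 min → rounds to 4 h 30 min
Thu: 6:43 AM–1:44 PM = 7 h 1 min → rounds to 7 h 0 min
Total credited: 26 h 0 min.

26.00 hours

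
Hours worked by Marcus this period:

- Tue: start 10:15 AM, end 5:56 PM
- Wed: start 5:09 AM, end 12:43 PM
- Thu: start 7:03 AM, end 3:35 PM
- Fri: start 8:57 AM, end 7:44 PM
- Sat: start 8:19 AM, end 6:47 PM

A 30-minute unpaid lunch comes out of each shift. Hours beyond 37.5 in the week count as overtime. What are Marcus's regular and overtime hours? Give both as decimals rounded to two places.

Regular 37.50 hours, overtime 5.03 hours

Tue: 10:15 AM–5:56 PM = 7 h 41 min; less 30 min break → 7 h 11 min
Wed: 5:09 AM–12:43 PM = 7 h 34 min; less 30 min break → 7 h 4 min
Thu: 7:03 AM–3:35 PM = 8 h 32 min; less 30 min break → 8 h 2 min
Fri: 8:57 AM–7:44 PM = 10 h 47 min; less 30 min break → 10 h 17 min
Sat: 8:19 AM–6:47 PM = 10 h 28 min; less 30 min break → 9 h 58 min
Total worked: 42 h 32 min = 42.53 h.
Threshold 37.5 h → overtime 5 h 2 min, regular 37 h 30 min.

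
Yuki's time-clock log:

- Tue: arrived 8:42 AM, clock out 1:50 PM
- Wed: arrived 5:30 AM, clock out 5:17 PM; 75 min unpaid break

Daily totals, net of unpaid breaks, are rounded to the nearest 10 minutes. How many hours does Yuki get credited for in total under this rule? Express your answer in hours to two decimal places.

15.67 hours

Tue: 8:42 AM–1:50 PM = 5 h 8 min → rounds to 5 h 10 min
Wed: 5:30 AM–5:17 PM = 11 h 47 min − 75 min = 10 h 32 min → rounds to 10 h 30 min
Total credited: 15 h 40 min.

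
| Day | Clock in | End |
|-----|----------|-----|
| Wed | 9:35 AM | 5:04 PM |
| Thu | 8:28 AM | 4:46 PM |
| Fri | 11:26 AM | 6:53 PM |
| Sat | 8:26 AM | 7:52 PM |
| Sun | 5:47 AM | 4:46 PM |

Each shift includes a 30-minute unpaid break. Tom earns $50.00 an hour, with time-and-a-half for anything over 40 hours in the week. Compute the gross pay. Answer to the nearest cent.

Wed: 9:35 AM–5:04 PM = 7 h 29 min; less 30 min break → 6 h 59 min
Thu: 8:28 AM–4:46 PM = 8 h 18 min; less 30 min break → 7 h 48 min
Fri: 11:26 AM–6:53 PM = 7 h 27 min; less 30 min break → 6 h 57 min
Sat: 8:26 AM–7:52 PM = 11 h 26 min; less 30 min break → 10 h 56 min
Sun: 5:47 AM–4:46 PM = 10 h 59 min; less 30 min break → 10 h 29 min
Total worked: 43 h 9 min = 2589 min.
Regular 40 h 0 min = 2400 min at $50.00/h; overtime 3 h 9 min = 189 min at $75.00/h.
Pay = (2400 × $50.00 + 189 × $75.00) ÷ 60 = $2236.25.

$2236.25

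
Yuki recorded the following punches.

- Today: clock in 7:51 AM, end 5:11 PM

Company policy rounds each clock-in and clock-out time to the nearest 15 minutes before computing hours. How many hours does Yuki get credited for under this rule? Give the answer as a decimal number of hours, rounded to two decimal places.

9.50 hours

Today: in 7:51 AM→7:45 AM, out 5:11 PM→5:15 PM; 9 h 30 min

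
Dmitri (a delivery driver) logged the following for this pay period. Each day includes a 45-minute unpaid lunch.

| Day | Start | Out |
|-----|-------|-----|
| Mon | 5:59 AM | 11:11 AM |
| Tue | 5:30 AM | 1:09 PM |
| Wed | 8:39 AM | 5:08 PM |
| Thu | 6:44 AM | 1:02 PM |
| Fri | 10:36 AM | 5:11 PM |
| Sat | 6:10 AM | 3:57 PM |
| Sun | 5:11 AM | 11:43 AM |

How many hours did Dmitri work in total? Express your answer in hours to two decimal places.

45.28 hours

Mon: 5:59 AM–11:11 AM = 5 h 12 min; less 45 min break → 4 h 27 min
Tue: 5:30 AM–1:09 PM = 7 h 39 min; less 45 min break → 6 h 54 min
Wed: 8:39 AM–5:08 PM = 8 h 29 min; less 45 min break → 7 h 44 min
Thu: 6:44 AM–1:02 PM = 6 h 18 min; less 45 min break → 5 h 33 min
Fri: 10:36 AM–5:11 PM = 6 h 35 min; less 45 min break → 5 h 50 min
Sat: 6:10 AM–3:57 PM = 9 h 47 min; less 45 min break → 9 h 2 min
Sun: 5:11 AM–11:43 AM = 6 h 32 min; less 45 min break → 5 h 47 min
Total: 4 h 27 min + 6 h 54 min + 7 h 44 min + 5 h 33 min + 5 h 50 min + 9 h 2 min + 5 h 47 min = 45 h 17 min.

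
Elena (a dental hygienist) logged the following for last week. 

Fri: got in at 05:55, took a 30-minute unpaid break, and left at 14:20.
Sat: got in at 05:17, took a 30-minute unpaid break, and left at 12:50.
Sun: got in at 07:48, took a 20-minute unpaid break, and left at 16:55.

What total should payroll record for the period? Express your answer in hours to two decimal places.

Fri: 05:55–14:20 = 8 h 25 min; less 30 min break → 7 h 55 min
Sat: 05:17–12:50 = 7 h 33 min; less 30 min break → 7 h 3 min
Sun: 07:48–16:55 = 9 h 7 min; less 20 min break → 8 h 47 min
Total: 7 h 55 min + 7 h 3 min + 8 h 47 min = 23 h 45 min.

23.75 hours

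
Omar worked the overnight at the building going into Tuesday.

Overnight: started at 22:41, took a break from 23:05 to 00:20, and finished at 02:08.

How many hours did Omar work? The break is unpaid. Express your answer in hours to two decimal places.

2.20 hours

Overnight: 22:41 → midnight = 1 h 19 min; midnight → 02:08 = 2 h 8 min; span 3 h 27 min; less 75 min break → 2 h 12 min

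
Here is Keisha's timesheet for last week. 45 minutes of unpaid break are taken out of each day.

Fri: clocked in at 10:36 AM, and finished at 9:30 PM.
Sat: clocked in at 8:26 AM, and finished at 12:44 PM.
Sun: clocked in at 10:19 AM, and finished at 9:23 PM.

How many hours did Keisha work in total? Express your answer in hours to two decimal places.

Fri: 10:36 AM–9:30 PM = 10 h 54 min; less 45 min break → 10 h 9 min
Sat: 8:26 AM–12:44 PM = 4 h 18 min; less 45 min break → 3 h 33 min
Sun: 10:19 AM–9:23 PM = 11 h 4 min; less 45 min break → 10 h 19 min
Total: 10 h 9 min + 3 h 33 min + 10 h 19 min = 24 h 1 min.

24.02 hours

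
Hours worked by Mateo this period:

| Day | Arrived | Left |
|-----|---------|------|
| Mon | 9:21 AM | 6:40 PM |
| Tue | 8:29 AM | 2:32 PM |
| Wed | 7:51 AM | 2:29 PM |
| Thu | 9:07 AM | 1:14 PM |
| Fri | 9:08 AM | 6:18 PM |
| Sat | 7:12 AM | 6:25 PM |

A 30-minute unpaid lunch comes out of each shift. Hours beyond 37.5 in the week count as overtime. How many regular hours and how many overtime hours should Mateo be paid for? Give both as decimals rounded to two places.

Regular 37.50 hours, overtime 6.00 hours

Mon: 9:21 AM–6:40 PM = 9 h 19 min; less 30 min break → 8 h 49 min
Tue: 8:29 AM–2:32 PM = 6 h 3 min; less 30 min break → 5 h 33 min
Wed: 7:51 AM–2:29 PM = 6 h 38 min; less 30 min break → 6 h 8 min
Thu: 9:07 AM–1:14 PM = 4 h 7 min; less 30 min break → 3 h 37 min
Fri: 9:08 AM–6:18 PM = 9 h 10 min; less 30 min break → 8 h 40 min
Sat: 7:12 AM–6:25 PM = 11 h 13 min; less 30 min break → 10 h 43 min
Total worked: 43 h 30 min = 43.50 h.
Threshold 37.5 h → overtime 6 h 0 min, regular 37 h 30 min.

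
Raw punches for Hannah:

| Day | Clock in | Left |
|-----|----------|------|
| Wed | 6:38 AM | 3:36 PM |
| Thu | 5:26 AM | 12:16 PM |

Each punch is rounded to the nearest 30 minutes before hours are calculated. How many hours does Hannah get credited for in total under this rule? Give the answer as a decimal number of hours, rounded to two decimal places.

16.00 hours

Wed: in 6:38 AM→6:30 AM, out 3:36 PM→3:30 PM; 9 h 0 min
Thu: in 5:26 AM→5:30 AM, out 12:16 PM→12:30 PM; 7 h 0 min
Total credited: 16 h 0 min.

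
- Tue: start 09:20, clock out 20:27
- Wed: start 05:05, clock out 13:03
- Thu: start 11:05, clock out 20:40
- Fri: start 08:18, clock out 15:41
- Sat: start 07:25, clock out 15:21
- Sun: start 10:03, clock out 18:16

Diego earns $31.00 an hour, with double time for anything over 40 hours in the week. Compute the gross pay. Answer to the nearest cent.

Tue: 09:20–20:27 = 11 h 7 min
Wed: 05:05–13:03 = 7 h 58 min
Thu: 11:05–20:40 = 9 h 35 min
Fri: 08:18–15:41 = 7 h 23 min
Sat: 07:25–15:21 = 7 h 56 min
Sun: 10:03–18:16 = 8 h 13 min
Total worked: 52 h 12 min = 3132 min.
Regular 40 h 0 min = 2400 min at $31.00/h; overtime 12 h 12 min = 732 min at $62.00/h.
Pay = (2400 × $31.00 + 732 × $62.00) ÷ 60 = $1996.40.

$1996.40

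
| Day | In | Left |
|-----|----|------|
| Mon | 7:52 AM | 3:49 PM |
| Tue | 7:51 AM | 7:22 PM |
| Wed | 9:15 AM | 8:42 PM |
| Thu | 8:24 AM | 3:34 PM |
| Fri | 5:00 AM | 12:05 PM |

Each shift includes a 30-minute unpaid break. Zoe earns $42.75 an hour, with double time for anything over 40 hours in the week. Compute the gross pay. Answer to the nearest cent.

$1938.00

Mon: 7:52 AM–3:49 PM = 7 h 57 min; less 30 min break → 7 h 27 min
Tue: 7:51 AM–7:22 PM = 11 h 31 min; less 30 min break → 11 h 1 min
Wed: 9:15 AM–8:42 PM = 11 h 27 min; less 30 min break → 10 h 57 min
Thu: 8:24 AM–3:34 PM = 7 h 10 min; less 30 min break → 6 h 40 min
Fri: 5:00 AM–12:05 PM = 7 h 5 min; less 30 min break → 6 h 35 min
Total worked: 42 h 40 min = 2560 min.
Regular 40 h 0 min = 2400 min at $42.75/h; overtime 2 h 40 min = 160 min at $85.50/h.
Pay = (2400 × $42.75 + 160 × $85.50) ÷ 60 = $1938.00.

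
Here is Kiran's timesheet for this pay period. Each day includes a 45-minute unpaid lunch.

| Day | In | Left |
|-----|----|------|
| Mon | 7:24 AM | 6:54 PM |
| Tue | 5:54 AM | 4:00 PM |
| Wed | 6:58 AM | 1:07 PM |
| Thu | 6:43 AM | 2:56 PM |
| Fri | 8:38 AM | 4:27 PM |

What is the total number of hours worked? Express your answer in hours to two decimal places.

40.03 hours

Mon: 7:24 AM–6:54 PM = 11 h 30 min; less 45 min break → 10 h 45 min
Tue: 5:54 AM–4:00 PM = 10 h 6 min; less 45 min break → 9 h 21 min
Wed: 6:58 AM–1:07 PM = 6 h 9 min; less 45 min break → 5 h 24 min
Thu: 6:43 AM–2:56 PM = 8 h 13 min; less 45 min break → 7 h 28 min
Fri: 8:38 AM–4:27 PM = 7 h 49 min; less 45 min break → 7 h 4 min
Total: 10 h 45 min + 9 h 21 min + 5 h 24 min + 7 h 28 min + 7 h 4 min = 40 h 2 min.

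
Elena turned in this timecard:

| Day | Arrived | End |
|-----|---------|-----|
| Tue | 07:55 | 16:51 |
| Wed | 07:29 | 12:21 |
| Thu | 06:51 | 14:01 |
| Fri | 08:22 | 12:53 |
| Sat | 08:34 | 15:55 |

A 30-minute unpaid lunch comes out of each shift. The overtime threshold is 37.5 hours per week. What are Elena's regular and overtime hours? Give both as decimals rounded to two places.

Regular 30.33 hours, overtime 0.00 hours

Tue: 07:55–16:51 = 8 h 56 min; less 30 min break → 8 h 26 min
Wed: 07:29–12:21 = 4 h 52 min; less 30 min break → 4 h 22 min
Thu: 06:51–14:01 = 7 h 10 min; less 30 min break → 6 h 40 min
Fri: 08:22–12:53 = 4 h 31 min; less 30 min break → 4 h 1 min
Sat: 08:34–15:55 = 7 h 21 min; less 30 min break → 6 h 51 min
Total worked: 30 h 20 min = 30.33 h.
Threshold 37.5 h → overtime 0 h 0 min, regular 30 h 20 min.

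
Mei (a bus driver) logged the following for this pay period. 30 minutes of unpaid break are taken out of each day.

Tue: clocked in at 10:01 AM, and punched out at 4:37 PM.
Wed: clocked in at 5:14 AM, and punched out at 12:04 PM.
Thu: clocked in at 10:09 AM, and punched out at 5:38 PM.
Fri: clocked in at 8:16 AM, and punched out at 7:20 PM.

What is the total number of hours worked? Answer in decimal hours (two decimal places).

29.98 hours

Tue: 10:01 AM–4:37 PM = 6 h 36 min; less 30 min break → 6 h 6 min
Wed: 5:14 AM–12:04 PM = 6 h 50 min; less 30 min break → 6 h 20 min
Thu: 10:09 AM–5:38 PM = 7 h 29 min; less 30 min break → 6 h 59 min
Fri: 8:16 AM–7:20 PM = 11 h 4 min; less 30 min break → 10 h 34 min
Total: 6 h 6 min + 6 h 20 min + 6 h 59 min + 10 h 34 min = 29 h 59 min.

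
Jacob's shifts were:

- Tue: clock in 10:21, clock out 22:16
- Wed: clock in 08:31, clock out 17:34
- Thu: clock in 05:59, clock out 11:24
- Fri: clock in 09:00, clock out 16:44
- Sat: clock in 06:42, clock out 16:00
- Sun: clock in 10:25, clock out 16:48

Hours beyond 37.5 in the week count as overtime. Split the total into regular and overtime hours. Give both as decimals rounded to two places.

Tue: 10:21–22:16 = 11 h 55 min
Wed: 08:31–17:34 = 9 h 3 min
Thu: 05:59–11:24 = 5 h 25 min
Fri: 09:00–16:44 = 7 h 44 min
Sat: 06:42–16:00 = 9 h 18 min
Sun: 10:25–16:48 = 6 h 23 min
Total worked: 49 h 48 min = 49.80 h.
Threshold 37.5 h → overtime 12 h 18 min, regular 37 h 30 min.

Regular 37.50 hours, overtime 12.30 hours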